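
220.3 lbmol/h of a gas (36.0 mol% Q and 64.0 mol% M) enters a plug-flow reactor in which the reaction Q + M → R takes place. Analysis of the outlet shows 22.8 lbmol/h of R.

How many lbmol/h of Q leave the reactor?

56.5 lbmol/h

For R: n = n₀ + 1ξ → 22.8 = 0 + 1ξ, giving ξ = 22.8 lbmol/h.
Outlet amounts (n = n₀ + ν ξ):
  Q: 79.31 − 1(22.8) = 56.51
  M: 141 − 1(22.8) = 118.2
  R: 0 + 1(22.8) = 22.8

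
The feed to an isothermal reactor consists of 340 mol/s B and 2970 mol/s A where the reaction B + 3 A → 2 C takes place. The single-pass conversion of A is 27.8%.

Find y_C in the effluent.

A reacted = 0.278 × 2970 = 825.7 mol/s; ν_A = −3, so ξ = 825.7/3 = 275.2 mol/s.
Outlet amounts (n = n₀ + ν ξ):
  B: 340 − 1(275.2) = 64.78
  A: 2970 − 3(275.2) = 2144
  C: 0 + 2(275.2) = 550.4
Total out = 2760 mol/s; y_C = 550.4 / 2760 = 0.1995.

0.199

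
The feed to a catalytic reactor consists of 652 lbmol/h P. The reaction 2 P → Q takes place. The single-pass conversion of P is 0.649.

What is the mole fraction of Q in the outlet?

0.48

P reacted = 0.649 × 652 = 423.1 lbmol/h; ν_P = −2, so ξ = 423.1/2 = 211.6 lbmol/h.
Outlet amounts (n = n₀ + ν ξ):
  P: 652 − 2(211.6) = 228.9
  Q: 0 + 1(211.6) = 211.6
Total out = 440.4 lbmol/h; y_Q = 211.6 / 440.4 = 0.4804.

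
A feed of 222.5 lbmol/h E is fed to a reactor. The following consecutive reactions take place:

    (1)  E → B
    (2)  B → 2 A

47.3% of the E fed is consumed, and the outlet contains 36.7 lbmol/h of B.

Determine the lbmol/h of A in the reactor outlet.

Conversion of E: E consumed = 1ξ₁ = 0.473 × 222.5 → ξ₁ = 105.2 lbmol/h.
B balance: n_B = 0 + 1ξ₁ − 1ξ₂ = 36.7 → ξ₂ = (1·105.2 − 36.7)/1 = 68.54 lbmol/h.
Outlet amounts (n = n₀ + Σ ν·ξ):
  E: 222.5 − 1(105.2) = 117.3
  B: 0 + 1(105.2) − 1(68.54) = 36.7
  A: 0 + 2(68.54) = 137.1

137 lbmol/h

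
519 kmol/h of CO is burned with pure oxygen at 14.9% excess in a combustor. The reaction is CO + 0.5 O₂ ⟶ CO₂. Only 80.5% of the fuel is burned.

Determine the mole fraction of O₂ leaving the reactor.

Stoichiometric O₂ = 0.5 × 519 = 259.5 kmol/h; O₂ fed = 259.5 × 1.149 = 298.2 kmol/h.
Fuel reacted = 0.805 × 519 → ξ = 417.8 kmol/h.
Outlet (n = n₀ + ν ξ):
  CO: 519 − 1(417.8) = 101.2
  O₂: 298.2 − 0.5(417.8) = 89.27
  CO₂: 0 + 1(417.8) = 417.8
Total out = 608.3 kmol/h; y_O₂ = 89.27 / 608.3 = 0.1468.

0.147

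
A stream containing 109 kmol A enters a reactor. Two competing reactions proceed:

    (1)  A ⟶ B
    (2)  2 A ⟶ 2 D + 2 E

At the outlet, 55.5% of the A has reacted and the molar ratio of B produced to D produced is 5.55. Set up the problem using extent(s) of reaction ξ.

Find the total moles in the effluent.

Conversion of A: A consumed = 0.555 × 109 = 60.5 kmol = 1ξ₁ + 2ξ₂.
Selectivity: 1ξ₁ / (2ξ₂) = 5.55 → ξ₁ = 11.1 ξ₂.
Substitute: (1·11.1 + 2) ξ₂ = 60.5 → ξ₂ = 4.618 kmol, ξ₁ = 51.26 kmol.
Outlet amounts (n = n₀ + Σ ν·ξ):
  A: 109 − 1(51.26) − 2(4.618) = 48.5
  B: 0 + 1(51.26) = 51.26
  D: 0 + 2(4.618) = 9.236
  E: 0 + 2(4.618) = 9.236
Total out = 48.5 + 51.26 + 9.236 + 9.236 = 118.2 kmol.

118 kmol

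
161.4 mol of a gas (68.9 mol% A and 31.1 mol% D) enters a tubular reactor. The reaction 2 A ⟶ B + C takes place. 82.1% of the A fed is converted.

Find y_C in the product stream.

0.283

A reacted = 0.821 × 111.2 = 91.3 mol; ν_A = −2, so ξ = 91.3/2 = 45.65 mol.
Outlet amounts (n = n₀ + ν ξ):
  A: 111.2 − 2(45.65) = 19.91
  B: 0 + 1(45.65) = 45.65
  C: 0 + 1(45.65) = 45.65
  D: 50.2 (inert)
Total out = 161.4 mol; y_C = 45.65 / 161.4 = 0.2828.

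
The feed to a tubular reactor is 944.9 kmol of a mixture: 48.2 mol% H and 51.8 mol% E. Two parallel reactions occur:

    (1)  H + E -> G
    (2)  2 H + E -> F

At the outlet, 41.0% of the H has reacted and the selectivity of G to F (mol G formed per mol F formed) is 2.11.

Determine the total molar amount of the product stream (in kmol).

758 kmol

Conversion of H: H consumed = 0.41 × 455.4 = 186.7 kmol = 1ξ₁ + 2ξ₂.
Selectivity: 1ξ₁ / (1ξ₂) = 2.11 → ξ₁ = 2.11 ξ₂.
Substitute: (1·2.11 + 2) ξ₂ = 186.7 → ξ₂ = 45.43 kmol, ξ₁ = 95.86 kmol.
Outlet amounts (n = n₀ + Σ ν·ξ):
  H: 455.4 − 1(95.86) − 2(45.43) = 268.7
  E: 489.5 − 1(95.86) − 1(45.43) = 348.2
  G: 0 + 1(95.86) = 95.86
  F: 0 + 1(45.43) = 45.43
Total out = 268.7 + 348.2 + 95.86 + 45.43 = 758.2 kmol.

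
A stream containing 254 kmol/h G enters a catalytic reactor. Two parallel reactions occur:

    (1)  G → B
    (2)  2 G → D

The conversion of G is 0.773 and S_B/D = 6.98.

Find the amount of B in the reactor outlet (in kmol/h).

Conversion of G: G consumed = 0.773 × 254 = 196.3 kmol/h = 1ξ₁ + 2ξ₂.
Selectivity: 1ξ₁ / (1ξ₂) = 6.98 → ξ₁ = 6.98 ξ₂.
Substitute: (1·6.98 + 2) ξ₂ = 196.3 → ξ₂ = 21.86 kmol/h, ξ₁ = 152.6 kmol/h.
Outlet amounts (n = n₀ + Σ ν·ξ):
  G: 254 − 1(152.6) − 2(21.86) = 57.66
  B: 0 + 1(152.6) = 152.6
  D: 0 + 1(21.86) = 21.86

153 kmol/h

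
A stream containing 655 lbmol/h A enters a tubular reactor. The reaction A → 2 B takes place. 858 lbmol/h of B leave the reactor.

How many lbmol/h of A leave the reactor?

226 lbmol/h

For B: n = n₀ + 2ξ → 858 = 0 + 2ξ, giving ξ = 429 lbmol/h.
Outlet amounts (n = n₀ + ν ξ):
  A: 655 − 1(429) = 226
  B: 0 + 2(429) = 858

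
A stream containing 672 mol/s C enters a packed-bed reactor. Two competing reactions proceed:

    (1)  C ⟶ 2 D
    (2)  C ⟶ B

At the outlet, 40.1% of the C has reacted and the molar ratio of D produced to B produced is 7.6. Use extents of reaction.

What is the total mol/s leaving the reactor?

Conversion of C: C consumed = 0.401 × 672 = 269.5 mol/s = 1ξ₁ + 1ξ₂.
Selectivity: 2ξ₁ / (1ξ₂) = 7.6 → ξ₁ = 3.8 ξ₂.
Substitute: (1·3.8 + 1) ξ₂ = 269.5 → ξ₂ = 56.14 mol/s, ξ₁ = 213.3 mol/s.
Outlet amounts (n = n₀ + Σ ν·ξ):
  C: 672 − 1(213.3) − 1(56.14) = 402.5
  D: 0 + 2(213.3) = 426.7
  B: 0 + 1(56.14) = 56.14
Total out = 402.5 + 426.7 + 56.14 = 885.3 mol/s.

885 mol/s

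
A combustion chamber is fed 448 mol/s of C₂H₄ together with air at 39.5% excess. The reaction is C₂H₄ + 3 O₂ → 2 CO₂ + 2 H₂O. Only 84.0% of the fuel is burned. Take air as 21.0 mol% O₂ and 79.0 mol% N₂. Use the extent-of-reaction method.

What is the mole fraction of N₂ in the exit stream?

0.752

Stoichiometric O₂ = 3 × 448 = 1344 mol/s; O₂ fed = 1344 × 1.395 = 1875 mol/s.
N₂ fed = 1875 × 79/21 = 7053 mol/s.
Fuel reacted = 0.84 × 448 → ξ = 376.3 mol/s.
Outlet (n = n₀ + ν ξ):
  C₂H₄: 448 − 1(376.3) = 71.68
  O₂: 1875 − 3(376.3) = 745.9
  N₂: 7053 (inert)
  CO₂: 0 + 2(376.3) = 752.6
  H₂O: 0 + 2(376.3) = 752.6
Total out = 9376 mol/s; y_N₂ = 7053 / 9376 = 0.7523.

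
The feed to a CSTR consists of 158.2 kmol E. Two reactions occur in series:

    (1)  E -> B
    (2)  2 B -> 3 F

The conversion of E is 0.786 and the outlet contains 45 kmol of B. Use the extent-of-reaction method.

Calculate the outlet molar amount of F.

Conversion of E: E consumed = 1ξ₁ = 0.786 × 158.2 → ξ₁ = 124.3 kmol.
B balance: n_B = 0 + 1ξ₁ − 2ξ₂ = 45 → ξ₂ = (1·124.3 − 45)/2 = 39.67 kmol.
Outlet amounts (n = n₀ + Σ ν·ξ):
  E: 158.2 − 1(124.3) = 33.85
  B: 0 + 1(124.3) − 2(39.67) = 45
  F: 0 + 3(39.67) = 119

119 kmol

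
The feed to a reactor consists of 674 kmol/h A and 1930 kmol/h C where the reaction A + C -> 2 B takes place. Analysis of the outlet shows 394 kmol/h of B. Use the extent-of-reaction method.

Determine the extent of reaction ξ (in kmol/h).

For B: n = n₀ + 2ξ → 394 = 0 + 2ξ, giving ξ = 197 kmol/h.
Outlet amounts (n = n₀ + ν ξ):
  A: 674 − 1(197) = 477
  C: 1930 − 1(197) = 1733
  B: 0 + 2(197) = 394

ξ = 197 kmol/h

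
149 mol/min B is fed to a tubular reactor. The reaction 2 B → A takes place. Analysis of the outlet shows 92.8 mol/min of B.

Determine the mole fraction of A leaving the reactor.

0.232

For B: n = n₀ − 2ξ → 92.8 = 149 − 2ξ, giving ξ = 28.1 mol/min.
Outlet amounts (n = n₀ + ν ξ):
  B: 149 − 2(28.1) = 92.8
  A: 0 + 1(28.1) = 28.1
Total out = 120.9 mol/min; y_A = 28.1 / 120.9 = 0.2324.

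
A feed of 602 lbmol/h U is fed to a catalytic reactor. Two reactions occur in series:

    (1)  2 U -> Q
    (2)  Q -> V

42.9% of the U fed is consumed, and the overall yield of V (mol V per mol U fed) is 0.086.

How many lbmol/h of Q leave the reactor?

77.4 lbmol/h

Conversion of U: U consumed = 2ξ₁ = 0.429 × 602 → ξ₁ = 129.1 lbmol/h.
Yield of V: 1ξ₂ / 602 = 0.086 → ξ₂ = 51.77 lbmol/h.
Outlet amounts (n = n₀ + Σ ν·ξ):
  U: 602 − 2(129.1) = 343.7
  Q: 0 + 1(129.1) − 1(51.77) = 77.36
  V: 0 + 1(51.77) = 51.77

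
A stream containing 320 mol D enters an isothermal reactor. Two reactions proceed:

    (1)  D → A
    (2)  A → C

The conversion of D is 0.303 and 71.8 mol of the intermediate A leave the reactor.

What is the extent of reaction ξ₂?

ξ₂ = 25.2 mol

Conversion of D: D consumed = 1ξ₁ = 0.303 × 320 → ξ₁ = 96.96 mol.
A balance: n_A = 0 + 1ξ₁ − 1ξ₂ = 71.8 → ξ₂ = (1·96.96 − 71.8)/1 = 25.16 mol.
Outlet amounts (n = n₀ + Σ ν·ξ):
  D: 320 − 1(96.96) = 223
  A: 0 + 1(96.96) − 1(25.16) = 71.8
  C: 0 + 1(25.16) = 25.16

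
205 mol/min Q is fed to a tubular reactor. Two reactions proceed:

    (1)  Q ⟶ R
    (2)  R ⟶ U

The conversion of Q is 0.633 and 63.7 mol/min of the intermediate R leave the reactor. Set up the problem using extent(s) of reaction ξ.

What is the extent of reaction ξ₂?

Conversion of Q: Q consumed = 1ξ₁ = 0.633 × 205 → ξ₁ = 129.8 mol/min.
R balance: n_R = 0 + 1ξ₁ − 1ξ₂ = 63.7 → ξ₂ = (1·129.8 − 63.7)/1 = 66.07 mol/min.
Outlet amounts (n = n₀ + Σ ν·ξ):
  Q: 205 − 1(129.8) = 75.23
  R: 0 + 1(129.8) − 1(66.07) = 63.7
  U: 0 + 1(66.07) = 66.07

ξ₂ = 66.1 mol/min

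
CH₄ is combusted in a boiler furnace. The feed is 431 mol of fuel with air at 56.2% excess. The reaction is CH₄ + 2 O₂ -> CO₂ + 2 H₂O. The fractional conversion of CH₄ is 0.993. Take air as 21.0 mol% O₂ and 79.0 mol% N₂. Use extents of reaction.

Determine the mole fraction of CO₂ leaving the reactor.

Stoichiometric O₂ = 2 × 431 = 862 mol; O₂ fed = 862 × 1.562 = 1346 mol.
N₂ fed = 1346 × 79/21 = 5065 mol.
Fuel reacted = 0.993 × 431 → ξ = 428 mol.
Outlet (n = n₀ + ν ξ):
  CH₄: 431 − 1(428) = 3.017
  O₂: 1346 − 2(428) = 490.5
  N₂: 5065 (inert)
  CO₂: 0 + 1(428) = 428
  H₂O: 0 + 2(428) = 856
Total out = 6843 mol; y_CO₂ = 428 / 6843 = 0.06255.

0.0625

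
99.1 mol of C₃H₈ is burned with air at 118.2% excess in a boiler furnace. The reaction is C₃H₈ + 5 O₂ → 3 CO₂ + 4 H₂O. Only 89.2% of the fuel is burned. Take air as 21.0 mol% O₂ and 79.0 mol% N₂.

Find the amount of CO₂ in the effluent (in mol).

265 mol

Stoichiometric O₂ = 5 × 99.1 = 495.5 mol; O₂ fed = 495.5 × 2.182 = 1081 mol.
N₂ fed = 1081 × 79/21 = 4067 mol.
Fuel reacted = 0.892 × 99.1 → ξ = 88.4 mol.
Outlet (n = n₀ + ν ξ):
  C₃H₈: 99.1 − 1(88.4) = 10.7
  O₂: 1081 − 5(88.4) = 639.2
  N₂: 4067 (inert)
  CO₂: 0 + 3(88.4) = 265.2
  H₂O: 0 + 4(88.4) = 353.6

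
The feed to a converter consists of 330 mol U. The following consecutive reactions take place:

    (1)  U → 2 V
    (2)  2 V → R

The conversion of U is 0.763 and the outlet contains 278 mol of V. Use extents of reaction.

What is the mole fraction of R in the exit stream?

0.24

Conversion of U: U consumed = 1ξ₁ = 0.763 × 330 → ξ₁ = 251.8 mol.
V balance: n_V = 0 + 2ξ₁ − 2ξ₂ = 278 → ξ₂ = (2·251.8 − 278)/2 = 112.8 mol.
Outlet amounts (n = n₀ + Σ ν·ξ):
  U: 330 − 1(251.8) = 78.21
  V: 0 + 2(251.8) − 2(112.8) = 278
  R: 0 + 1(112.8) = 112.8
Total out = 469 mol; y_R = 112.8 / 469 = 0.2405.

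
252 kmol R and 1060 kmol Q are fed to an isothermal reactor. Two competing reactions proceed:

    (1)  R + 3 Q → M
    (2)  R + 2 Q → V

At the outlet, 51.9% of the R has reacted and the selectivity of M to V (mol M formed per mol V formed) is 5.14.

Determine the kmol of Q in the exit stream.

689 kmol

Conversion of R: R consumed = 0.519 × 252 = 130.8 kmol = 1ξ₁ + 1ξ₂.
Selectivity: 1ξ₁ / (1ξ₂) = 5.14 → ξ₁ = 5.14 ξ₂.
Substitute: (1·5.14 + 1) ξ₂ = 130.8 → ξ₂ = 21.3 kmol, ξ₁ = 109.5 kmol.
Outlet amounts (n = n₀ + Σ ν·ξ):
  R: 252 − 1(109.5) − 1(21.3) = 121.2
  Q: 1060 − 3(109.5) − 2(21.3) = 688.9
  M: 0 + 1(109.5) = 109.5
  V: 0 + 1(21.3) = 21.3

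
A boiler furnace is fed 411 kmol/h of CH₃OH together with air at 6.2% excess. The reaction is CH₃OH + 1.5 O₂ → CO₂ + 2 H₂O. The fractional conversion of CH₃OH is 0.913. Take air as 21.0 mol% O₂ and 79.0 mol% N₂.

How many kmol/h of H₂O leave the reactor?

750 kmol/h

Stoichiometric O₂ = 1.5 × 411 = 616.5 kmol/h; O₂ fed = 616.5 × 1.062 = 654.7 kmol/h.
N₂ fed = 654.7 × 79/21 = 2463 kmol/h.
Fuel reacted = 0.913 × 411 → ξ = 375.2 kmol/h.
Outlet (n = n₀ + ν ξ):
  CH₃OH: 411 − 1(375.2) = 35.76
  O₂: 654.7 − 1.5(375.2) = 91.86
  N₂: 2463 (inert)
  CO₂: 0 + 1(375.2) = 375.2
  H₂O: 0 + 2(375.2) = 750.5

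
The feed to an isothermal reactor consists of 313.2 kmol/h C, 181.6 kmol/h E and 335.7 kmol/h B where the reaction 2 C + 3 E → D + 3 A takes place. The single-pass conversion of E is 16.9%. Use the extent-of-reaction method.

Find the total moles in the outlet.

E reacted = 0.169 × 181.6 = 30.69 kmol/h; ν_E = −3, so ξ = 30.69/3 = 10.23 kmol/h.
Outlet amounts (n = n₀ + ν ξ):
  C: 313.2 − 2(10.23) = 292.7
  E: 181.6 − 3(10.23) = 150.9
  D: 0 + 1(10.23) = 10.23
  A: 0 + 3(10.23) = 30.69
  B: 335.7 (inert)
Total out = 292.7 + 150.9 + 10.23 + 30.69 + 335.7 = 820.3 kmol/h.

820 kmol/h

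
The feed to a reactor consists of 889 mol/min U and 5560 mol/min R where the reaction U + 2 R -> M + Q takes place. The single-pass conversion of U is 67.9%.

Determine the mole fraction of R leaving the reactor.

U reacted = 0.679 × 889 = 603.6 mol/min; ν_U = −1, so ξ = 603.6/1 = 603.6 mol/min.
Outlet amounts (n = n₀ + ν ξ):
  U: 889 − 1(603.6) = 285.4
  R: 5560 − 2(603.6) = 4353
  M: 0 + 1(603.6) = 603.6
  Q: 0 + 1(603.6) = 603.6
Total out = 5845 mol/min; y_R = 4353 / 5845 = 0.7446.

0.745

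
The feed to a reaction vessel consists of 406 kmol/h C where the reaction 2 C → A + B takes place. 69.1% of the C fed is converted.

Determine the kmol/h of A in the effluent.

140 kmol/h

C reacted = 0.691 × 406 = 280.5 kmol/h; ν_C = −2, so ξ = 280.5/2 = 140.3 kmol/h.
Outlet amounts (n = n₀ + ν ξ):
  C: 406 − 2(140.3) = 125.5
  A: 0 + 1(140.3) = 140.3
  B: 0 + 1(140.3) = 140.3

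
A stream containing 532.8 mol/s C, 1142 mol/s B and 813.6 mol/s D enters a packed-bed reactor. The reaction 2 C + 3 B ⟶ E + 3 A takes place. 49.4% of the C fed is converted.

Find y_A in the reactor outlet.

0.168

C reacted = 0.494 × 532.8 = 263.2 mol/s; ν_C = −2, so ξ = 263.2/2 = 131.6 mol/s.
Outlet amounts (n = n₀ + ν ξ):
  C: 532.8 − 2(131.6) = 269.6
  B: 1142 − 3(131.6) = 747.2
  E: 0 + 1(131.6) = 131.6
  A: 0 + 3(131.6) = 394.8
  D: 813.6 (inert)
Total out = 2357 mol/s; y_A = 394.8 / 2357 = 0.1675.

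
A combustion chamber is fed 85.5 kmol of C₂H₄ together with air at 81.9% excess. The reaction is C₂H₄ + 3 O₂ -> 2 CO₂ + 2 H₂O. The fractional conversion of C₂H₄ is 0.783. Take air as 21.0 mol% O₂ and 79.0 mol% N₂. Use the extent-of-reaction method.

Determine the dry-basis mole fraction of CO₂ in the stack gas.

0.0616

Stoichiometric O₂ = 3 × 85.5 = 256.5 kmol; O₂ fed = 256.5 × 1.819 = 466.6 kmol.
N₂ fed = 466.6 × 79/21 = 1755 kmol.
Fuel reacted = 0.783 × 85.5 → ξ = 66.95 kmol.
Outlet (n = n₀ + ν ξ):
  C₂H₄: 85.5 − 1(66.95) = 18.55
  O₂: 466.6 − 3(66.95) = 265.7
  N₂: 1755 (inert)
  CO₂: 0 + 2(66.95) = 133.9
  H₂O: 0 + 2(66.95) = 133.9
Dry total = 2173 kmol; y_CO₂ (dry) = 133.9 / 2173 = 0.06161.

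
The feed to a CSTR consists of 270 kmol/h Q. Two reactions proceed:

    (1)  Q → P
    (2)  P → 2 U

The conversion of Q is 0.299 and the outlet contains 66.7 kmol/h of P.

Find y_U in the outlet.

Conversion of Q: Q consumed = 1ξ₁ = 0.299 × 270 → ξ₁ = 80.73 kmol/h.
P balance: n_P = 0 + 1ξ₁ − 1ξ₂ = 66.7 → ξ₂ = (1·80.73 − 66.7)/1 = 14.03 kmol/h.
Outlet amounts (n = n₀ + Σ ν·ξ):
  Q: 270 − 1(80.73) = 189.3
  P: 0 + 1(80.73) − 1(14.03) = 66.7
  U: 0 + 2(14.03) = 28.06
Total out = 284 kmol/h; y_U = 28.06 / 284 = 0.09879.

0.0988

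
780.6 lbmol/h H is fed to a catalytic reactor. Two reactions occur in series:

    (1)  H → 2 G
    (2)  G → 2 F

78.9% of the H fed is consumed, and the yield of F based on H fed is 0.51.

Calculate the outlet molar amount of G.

1030 lbmol/h

Conversion of H: H consumed = 1ξ₁ = 0.789 × 780.6 → ξ₁ = 615.9 lbmol/h.
Yield of F: 2ξ₂ / 780.6 = 0.51 → ξ₂ = 199.1 lbmol/h.
Outlet amounts (n = n₀ + Σ ν·ξ):
  H: 780.6 − 1(615.9) = 164.7
  G: 0 + 2(615.9) − 1(199.1) = 1033
  F: 0 + 2(199.1) = 398.1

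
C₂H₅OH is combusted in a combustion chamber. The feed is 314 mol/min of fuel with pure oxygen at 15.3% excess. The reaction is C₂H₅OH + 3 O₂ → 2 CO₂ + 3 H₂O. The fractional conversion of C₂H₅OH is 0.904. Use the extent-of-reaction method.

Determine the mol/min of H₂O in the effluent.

Stoichiometric O₂ = 3 × 314 = 942 mol/min; O₂ fed = 942 × 1.153 = 1086 mol/min.
Fuel reacted = 0.904 × 314 → ξ = 283.9 mol/min.
Outlet (n = n₀ + ν ξ):
  C₂H₅OH: 314 − 1(283.9) = 30.14
  O₂: 1086 − 3(283.9) = 234.6
  CO₂: 0 + 2(283.9) = 567.7
  H₂O: 0 + 3(283.9) = 851.6

852 mol/min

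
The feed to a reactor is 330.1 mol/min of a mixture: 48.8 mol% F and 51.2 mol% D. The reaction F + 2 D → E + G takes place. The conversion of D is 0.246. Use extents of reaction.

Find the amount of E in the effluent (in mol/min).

20.8 mol/min

D reacted = 0.246 × 169 = 41.58 mol/min; ν_D = −2, so ξ = 41.58/2 = 20.79 mol/min.
Outlet amounts (n = n₀ + ν ξ):
  F: 161.1 − 1(20.79) = 140.3
  D: 169 − 2(20.79) = 127.4
  E: 0 + 1(20.79) = 20.79
  G: 0 + 1(20.79) = 20.79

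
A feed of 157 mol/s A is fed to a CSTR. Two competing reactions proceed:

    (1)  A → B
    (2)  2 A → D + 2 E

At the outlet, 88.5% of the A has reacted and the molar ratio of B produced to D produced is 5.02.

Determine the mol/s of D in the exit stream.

19.8 mol/s

Conversion of A: A consumed = 0.885 × 157 = 138.9 mol/s = 1ξ₁ + 2ξ₂.
Selectivity: 1ξ₁ / (1ξ₂) = 5.02 → ξ₁ = 5.02 ξ₂.
Substitute: (1·5.02 + 2) ξ₂ = 138.9 → ξ₂ = 19.79 mol/s, ξ₁ = 99.36 mol/s.
Outlet amounts (n = n₀ + Σ ν·ξ):
  A: 157 − 1(99.36) − 2(19.79) = 18.06
  B: 0 + 1(99.36) = 99.36
  D: 0 + 1(19.79) = 19.79
  E: 0 + 2(19.79) = 39.59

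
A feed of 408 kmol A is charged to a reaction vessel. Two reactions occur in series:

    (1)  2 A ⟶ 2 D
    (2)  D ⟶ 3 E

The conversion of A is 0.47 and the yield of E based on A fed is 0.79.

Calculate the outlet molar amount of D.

Conversion of A: A consumed = 2ξ₁ = 0.47 × 408 → ξ₁ = 95.88 kmol.
Yield of E: 3ξ₂ / 408 = 0.79 → ξ₂ = 107.4 kmol.
Outlet amounts (n = n₀ + Σ ν·ξ):
  A: 408 − 2(95.88) = 216.2
  D: 0 + 2(95.88) − 1(107.4) = 84.32
  E: 0 + 3(107.4) = 322.3

84.3 kmol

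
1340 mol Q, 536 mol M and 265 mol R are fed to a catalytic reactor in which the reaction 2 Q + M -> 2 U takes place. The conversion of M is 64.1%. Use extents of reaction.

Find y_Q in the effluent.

0.363

M reacted = 0.641 × 536 = 343.6 mol; ν_M = −1, so ξ = 343.6/1 = 343.6 mol.
Outlet amounts (n = n₀ + ν ξ):
  Q: 1340 − 2(343.6) = 652.8
  M: 536 − 1(343.6) = 192.4
  U: 0 + 2(343.6) = 687.2
  R: 265 (inert)
Total out = 1797 mol; y_Q = 652.8 / 1797 = 0.3632.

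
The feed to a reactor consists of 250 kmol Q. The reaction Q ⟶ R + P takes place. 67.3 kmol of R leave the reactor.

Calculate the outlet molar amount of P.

For R: n = n₀ + 1ξ → 67.3 = 0 + 1ξ, giving ξ = 67.3 kmol.
Outlet amounts (n = n₀ + ν ξ):
  Q: 250 − 1(67.3) = 182.7
  R: 0 + 1(67.3) = 67.3
  P: 0 + 1(67.3) = 67.3

67.3 kmol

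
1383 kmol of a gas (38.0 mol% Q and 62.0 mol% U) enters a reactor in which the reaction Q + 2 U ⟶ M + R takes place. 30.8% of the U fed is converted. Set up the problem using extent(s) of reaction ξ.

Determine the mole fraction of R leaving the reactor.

U reacted = 0.308 × 857.5 = 264.1 kmol; ν_U = −2, so ξ = 264.1/2 = 132 kmol.
Outlet amounts (n = n₀ + ν ξ):
  Q: 525.5 − 1(132) = 393.5
  U: 857.5 − 2(132) = 593.4
  M: 0 + 1(132) = 132
  R: 0 + 1(132) = 132
Total out = 1251 kmol; y_R = 132 / 1251 = 0.1056.

0.106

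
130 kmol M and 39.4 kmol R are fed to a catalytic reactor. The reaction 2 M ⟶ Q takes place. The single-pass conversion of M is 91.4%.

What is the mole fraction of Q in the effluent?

M reacted = 0.914 × 130 = 118.8 kmol; ν_M = −2, so ξ = 118.8/2 = 59.41 kmol.
Outlet amounts (n = n₀ + ν ξ):
  M: 130 − 2(59.41) = 11.18
  Q: 0 + 1(59.41) = 59.41
  R: 39.4 (inert)
Total out = 110 kmol; y_Q = 59.41 / 110 = 0.5401.

0.54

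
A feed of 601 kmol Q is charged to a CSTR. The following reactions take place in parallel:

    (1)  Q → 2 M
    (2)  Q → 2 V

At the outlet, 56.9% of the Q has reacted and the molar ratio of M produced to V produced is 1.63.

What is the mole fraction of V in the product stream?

Conversion of Q: Q consumed = 0.569 × 601 = 342 kmol = 1ξ₁ + 1ξ₂.
Selectivity: 2ξ₁ / (2ξ₂) = 1.63 → ξ₁ = 1.63 ξ₂.
Substitute: (1·1.63 + 1) ξ₂ = 342 → ξ₂ = 130 kmol, ξ₁ = 211.9 kmol.
Outlet amounts (n = n₀ + Σ ν·ξ):
  Q: 601 − 1(211.9) − 1(130) = 259
  M: 0 + 2(211.9) = 423.9
  V: 0 + 2(130) = 260.1
Total out = 943 kmol; y_V = 260.1 / 943 = 0.2758.

0.276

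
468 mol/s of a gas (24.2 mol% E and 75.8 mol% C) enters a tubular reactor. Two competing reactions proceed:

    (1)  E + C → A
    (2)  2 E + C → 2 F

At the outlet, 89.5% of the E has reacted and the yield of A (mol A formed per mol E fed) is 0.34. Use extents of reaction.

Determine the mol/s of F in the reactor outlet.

62.9 mol/s

Yield of A: 1ξ₁ / 113.3 = 0.34 → ξ₁ = 38.51 mol/s.
Conversion of E: 1ξ₁ + 2ξ₂ = 0.895 × 113.3 = 101.4 → ξ₂ = 31.43 mol/s.
Outlet amounts (n = n₀ + Σ ν·ξ):
  E: 113.3 − 1(38.51) − 2(31.43) = 11.89
  C: 354.7 − 1(38.51) − 1(31.43) = 284.8
  A: 0 + 1(38.51) = 38.51
  F: 0 + 2(31.43) = 62.86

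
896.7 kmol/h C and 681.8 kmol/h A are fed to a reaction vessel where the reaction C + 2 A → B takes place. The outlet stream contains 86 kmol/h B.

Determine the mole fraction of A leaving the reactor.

0.362

For B: n = n₀ + 1ξ → 86 = 0 + 1ξ, giving ξ = 86 kmol/h.
Outlet amounts (n = n₀ + ν ξ):
  C: 896.7 − 1(86) = 810.7
  A: 681.8 − 2(86) = 509.8
  B: 0 + 1(86) = 86
Total out = 1406 kmol/h; y_A = 509.8 / 1406 = 0.3625.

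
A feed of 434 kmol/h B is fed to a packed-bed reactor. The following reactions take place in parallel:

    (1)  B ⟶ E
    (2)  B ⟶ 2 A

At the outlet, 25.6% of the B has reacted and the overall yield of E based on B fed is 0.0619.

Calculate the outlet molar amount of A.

168 kmol/h

Yield of E: 1ξ₁ / 434 = 0.0619 → ξ₁ = 26.86 kmol/h.
Conversion of B: 1ξ₁ + 1ξ₂ = 0.256 × 434 = 111.1 → ξ₂ = 84.24 kmol/h.
Outlet amounts (n = n₀ + Σ ν·ξ):
  B: 434 − 1(26.86) − 1(84.24) = 322.9
  E: 0 + 1(26.86) = 26.86
  A: 0 + 2(84.24) = 168.5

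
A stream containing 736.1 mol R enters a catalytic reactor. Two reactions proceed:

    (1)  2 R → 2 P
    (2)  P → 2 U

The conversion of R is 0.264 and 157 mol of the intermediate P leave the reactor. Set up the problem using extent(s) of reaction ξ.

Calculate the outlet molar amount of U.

Conversion of R: R consumed = 2ξ₁ = 0.264 × 736.1 → ξ₁ = 97.17 mol.
P balance: n_P = 0 + 2ξ₁ − 1ξ₂ = 157 → ξ₂ = (2·97.17 − 157)/1 = 37.33 mol.
Outlet amounts (n = n₀ + Σ ν·ξ):
  R: 736.1 − 2(97.17) = 541.8
  P: 0 + 2(97.17) − 1(37.33) = 157
  U: 0 + 2(37.33) = 74.66

74.7 mol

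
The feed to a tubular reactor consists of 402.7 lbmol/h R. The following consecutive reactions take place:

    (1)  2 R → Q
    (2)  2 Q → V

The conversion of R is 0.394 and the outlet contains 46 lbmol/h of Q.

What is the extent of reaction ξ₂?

ξ₂ = 16.7 lbmol/h

Conversion of R: R consumed = 2ξ₁ = 0.394 × 402.7 → ξ₁ = 79.33 lbmol/h.
Q balance: n_Q = 0 + 1ξ₁ − 2ξ₂ = 46 → ξ₂ = (1·79.33 − 46)/2 = 16.67 lbmol/h.
Outlet amounts (n = n₀ + Σ ν·ξ):
  R: 402.7 − 2(79.33) = 244
  Q: 0 + 1(79.33) − 2(16.67) = 46
  V: 0 + 1(16.67) = 16.67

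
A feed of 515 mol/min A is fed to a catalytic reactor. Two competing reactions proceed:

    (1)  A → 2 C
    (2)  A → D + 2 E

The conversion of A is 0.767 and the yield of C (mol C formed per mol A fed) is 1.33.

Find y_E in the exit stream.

0.109

Yield of C: 2ξ₁ / 515 = 1.33 → ξ₁ = 342.5 mol/min.
Conversion of A: 1ξ₁ + 1ξ₂ = 0.767 × 515 = 395 → ξ₂ = 52.53 mol/min.
Outlet amounts (n = n₀ + Σ ν·ξ):
  A: 515 − 1(342.5) − 1(52.53) = 120
  C: 0 + 2(342.5) = 685
  D: 0 + 1(52.53) = 52.53
  E: 0 + 2(52.53) = 105.1
Total out = 962.5 mol/min; y_E = 105.1 / 962.5 = 0.1091.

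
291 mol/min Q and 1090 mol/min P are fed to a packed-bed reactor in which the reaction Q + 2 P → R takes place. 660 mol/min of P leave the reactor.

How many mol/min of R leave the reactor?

215 mol/min

For P: n = n₀ − 2ξ → 660 = 1090 − 2ξ, giving ξ = 215 mol/min.
Outlet amounts (n = n₀ + ν ξ):
  Q: 291 − 1(215) = 76
  P: 1090 − 2(215) = 660
  R: 0 + 1(215) = 215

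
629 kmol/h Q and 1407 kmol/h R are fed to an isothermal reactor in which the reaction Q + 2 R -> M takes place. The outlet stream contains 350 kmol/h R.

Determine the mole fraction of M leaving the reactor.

0.54

For R: n = n₀ − 2ξ → 350 = 1407 − 2ξ, giving ξ = 528.5 kmol/h.
Outlet amounts (n = n₀ + ν ξ):
  Q: 629 − 1(528.5) = 100.5
  R: 1407 − 2(528.5) = 350
  M: 0 + 1(528.5) = 528.5
Total out = 979 kmol/h; y_M = 528.5 / 979 = 0.5398.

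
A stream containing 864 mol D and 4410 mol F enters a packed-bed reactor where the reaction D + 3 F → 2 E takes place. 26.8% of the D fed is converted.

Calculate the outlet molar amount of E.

D reacted = 0.268 × 864 = 231.6 mol; ν_D = −1, so ξ = 231.6/1 = 231.6 mol.
Outlet amounts (n = n₀ + ν ξ):
  D: 864 − 1(231.6) = 632.4
  F: 4410 − 3(231.6) = 3715
  E: 0 + 2(231.6) = 463.1

463 mol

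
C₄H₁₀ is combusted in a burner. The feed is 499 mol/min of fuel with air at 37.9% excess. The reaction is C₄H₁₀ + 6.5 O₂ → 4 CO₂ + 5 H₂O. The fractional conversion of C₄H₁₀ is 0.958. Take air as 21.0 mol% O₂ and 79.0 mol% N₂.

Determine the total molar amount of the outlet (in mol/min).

22500 mol/min

Stoichiometric O₂ = 6.5 × 499 = 3244 mol/min; O₂ fed = 3244 × 1.379 = 4473 mol/min.
N₂ fed = 4473 × 79/21 = 16830 mol/min.
Fuel reacted = 0.958 × 499 → ξ = 478 mol/min.
Outlet (n = n₀ + ν ξ):
  C₄H₁₀: 499 − 1(478) = 20.96
  O₂: 4473 − 6.5(478) = 1366
  N₂: 16830 (inert)
  CO₂: 0 + 4(478) = 1912
  H₂O: 0 + 5(478) = 2390
Total out = 20.96 + 1366 + 16830 + 1912 + 2390 = 22520 mol/min.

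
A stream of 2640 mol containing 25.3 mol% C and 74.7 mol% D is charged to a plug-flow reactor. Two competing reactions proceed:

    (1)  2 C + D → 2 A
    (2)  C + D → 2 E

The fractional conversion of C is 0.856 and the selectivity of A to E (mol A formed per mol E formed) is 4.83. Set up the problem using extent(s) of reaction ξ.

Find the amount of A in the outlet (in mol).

518 mol

Conversion of C: C consumed = 0.856 × 667.9 = 571.7 mol = 2ξ₁ + 1ξ₂.
Selectivity: 2ξ₁ / (2ξ₂) = 4.83 → ξ₁ = 4.83 ξ₂.
Substitute: (2·4.83 + 1) ξ₂ = 571.7 → ξ₂ = 53.63 mol, ξ₁ = 259.1 mol.
Outlet amounts (n = n₀ + Σ ν·ξ):
  C: 667.9 − 2(259.1) − 1(53.63) = 96.18
  D: 1972 − 1(259.1) − 1(53.63) = 1659
  A: 0 + 2(259.1) = 518.1
  E: 0 + 2(53.63) = 107.3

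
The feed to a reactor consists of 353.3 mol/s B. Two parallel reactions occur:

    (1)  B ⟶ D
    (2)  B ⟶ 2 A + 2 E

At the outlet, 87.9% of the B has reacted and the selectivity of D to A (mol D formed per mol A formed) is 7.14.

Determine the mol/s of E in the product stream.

Conversion of B: B consumed = 0.879 × 353.3 = 310.6 mol/s = 1ξ₁ + 1ξ₂.
Selectivity: 1ξ₁ / (2ξ₂) = 7.14 → ξ₁ = 14.28 ξ₂.
Substitute: (1·14.28 + 1) ξ₂ = 310.6 → ξ₂ = 20.32 mol/s, ξ₁ = 290.2 mol/s.
Outlet amounts (n = n₀ + Σ ν·ξ):
  B: 353.3 − 1(290.2) − 1(20.32) = 42.75
  D: 0 + 1(290.2) = 290.2
  A: 0 + 2(20.32) = 40.65
  E: 0 + 2(20.32) = 40.65

40.6 mol/s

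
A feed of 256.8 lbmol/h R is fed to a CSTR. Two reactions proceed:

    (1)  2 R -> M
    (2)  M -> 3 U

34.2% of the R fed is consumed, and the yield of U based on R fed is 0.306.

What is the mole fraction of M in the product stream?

Conversion of R: R consumed = 2ξ₁ = 0.342 × 256.8 → ξ₁ = 43.91 lbmol/h.
Yield of U: 3ξ₂ / 256.8 = 0.306 → ξ₂ = 26.19 lbmol/h.
Outlet amounts (n = n₀ + Σ ν·ξ):
  R: 256.8 − 2(43.91) = 169
  M: 0 + 1(43.91) − 1(26.19) = 17.72
  U: 0 + 3(26.19) = 78.58
Total out = 265.3 lbmol/h; y_M = 17.72 / 265.3 = 0.0668.

0.0668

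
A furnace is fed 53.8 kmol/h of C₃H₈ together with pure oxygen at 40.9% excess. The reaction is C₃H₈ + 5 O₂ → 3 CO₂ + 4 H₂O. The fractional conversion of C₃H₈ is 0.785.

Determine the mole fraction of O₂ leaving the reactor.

Stoichiometric O₂ = 5 × 53.8 = 269 kmol/h; O₂ fed = 269 × 1.409 = 379 kmol/h.
Fuel reacted = 0.785 × 53.8 → ξ = 42.23 kmol/h.
Outlet (n = n₀ + ν ξ):
  C₃H₈: 53.8 − 1(42.23) = 11.57
  O₂: 379 − 5(42.23) = 167.9
  CO₂: 0 + 3(42.23) = 126.7
  H₂O: 0 + 4(42.23) = 168.9
Total out = 475.1 kmol/h; y_O₂ = 167.9 / 475.1 = 0.3533.

0.353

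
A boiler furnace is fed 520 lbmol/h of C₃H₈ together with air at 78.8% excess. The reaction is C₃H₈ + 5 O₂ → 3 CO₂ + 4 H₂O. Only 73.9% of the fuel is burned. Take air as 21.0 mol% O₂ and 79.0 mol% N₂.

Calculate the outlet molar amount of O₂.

2730 lbmol/h

Stoichiometric O₂ = 5 × 520 = 2600 lbmol/h; O₂ fed = 2600 × 1.788 = 4649 lbmol/h.
N₂ fed = 4649 × 79/21 = 17490 lbmol/h.
Fuel reacted = 0.739 × 520 → ξ = 384.3 lbmol/h.
Outlet (n = n₀ + ν ξ):
  C₃H₈: 520 − 1(384.3) = 135.7
  O₂: 4649 − 5(384.3) = 2727
  N₂: 17490 (inert)
  CO₂: 0 + 3(384.3) = 1153
  H₂O: 0 + 4(384.3) = 1537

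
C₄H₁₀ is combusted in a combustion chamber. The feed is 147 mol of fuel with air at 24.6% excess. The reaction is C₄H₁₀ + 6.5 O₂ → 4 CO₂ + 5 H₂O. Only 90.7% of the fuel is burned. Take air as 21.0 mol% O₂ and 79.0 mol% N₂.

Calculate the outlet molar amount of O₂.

324 mol

Stoichiometric O₂ = 6.5 × 147 = 955.5 mol; O₂ fed = 955.5 × 1.246 = 1191 mol.
N₂ fed = 1191 × 79/21 = 4479 mol.
Fuel reacted = 0.907 × 147 → ξ = 133.3 mol.
Outlet (n = n₀ + ν ξ):
  C₄H₁₀: 147 − 1(133.3) = 13.67
  O₂: 1191 − 6.5(133.3) = 323.9
  N₂: 4479 (inert)
  CO₂: 0 + 4(133.3) = 533.3
  H₂O: 0 + 5(133.3) = 666.6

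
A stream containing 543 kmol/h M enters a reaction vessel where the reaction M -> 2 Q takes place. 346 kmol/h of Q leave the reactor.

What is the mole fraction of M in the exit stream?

0.517

For Q: n = n₀ + 2ξ → 346 = 0 + 2ξ, giving ξ = 173 kmol/h.
Outlet amounts (n = n₀ + ν ξ):
  M: 543 − 1(173) = 370
  Q: 0 + 2(173) = 346
Total out = 716 kmol/h; y_M = 370 / 716 = 0.5168.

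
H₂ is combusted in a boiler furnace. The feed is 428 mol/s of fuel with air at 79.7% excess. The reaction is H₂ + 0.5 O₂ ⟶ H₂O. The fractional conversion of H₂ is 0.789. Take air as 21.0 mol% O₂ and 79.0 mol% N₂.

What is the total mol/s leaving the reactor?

Stoichiometric O₂ = 0.5 × 428 = 214 mol/s; O₂ fed = 214 × 1.797 = 384.6 mol/s.
N₂ fed = 384.6 × 79/21 = 1447 mol/s.
Fuel reacted = 0.789 × 428 → ξ = 337.7 mol/s.
Outlet (n = n₀ + ν ξ):
  H₂: 428 − 1(337.7) = 90.31
  O₂: 384.6 − 0.5(337.7) = 215.7
  N₂: 1447 (inert)
  H₂O: 0 + 1(337.7) = 337.7
Total out = 90.31 + 215.7 + 1447 + 337.7 = 2090 mol/s.

2090 mol/s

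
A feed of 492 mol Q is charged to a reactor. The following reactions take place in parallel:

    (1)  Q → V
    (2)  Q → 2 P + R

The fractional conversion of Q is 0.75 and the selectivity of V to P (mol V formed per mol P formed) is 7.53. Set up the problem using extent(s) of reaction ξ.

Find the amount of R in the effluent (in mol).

Conversion of Q: Q consumed = 0.75 × 492 = 369 mol = 1ξ₁ + 1ξ₂.
Selectivity: 1ξ₁ / (2ξ₂) = 7.53 → ξ₁ = 15.06 ξ₂.
Substitute: (1·15.06 + 1) ξ₂ = 369 → ξ₂ = 22.98 mol, ξ₁ = 346 mol.
Outlet amounts (n = n₀ + Σ ν·ξ):
  Q: 492 − 1(346) − 1(22.98) = 123
  V: 0 + 1(346) = 346
  P: 0 + 2(22.98) = 45.95
  R: 0 + 1(22.98) = 22.98

23 mol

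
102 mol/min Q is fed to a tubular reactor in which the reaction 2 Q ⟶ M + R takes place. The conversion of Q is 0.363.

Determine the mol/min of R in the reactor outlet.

18.5 mol/min

Q reacted = 0.363 × 102 = 37.03 mol/min; ν_Q = −2, so ξ = 37.03/2 = 18.51 mol/min.
Outlet amounts (n = n₀ + ν ξ):
  Q: 102 − 2(18.51) = 64.97
  M: 0 + 1(18.51) = 18.51
  R: 0 + 1(18.51) = 18.51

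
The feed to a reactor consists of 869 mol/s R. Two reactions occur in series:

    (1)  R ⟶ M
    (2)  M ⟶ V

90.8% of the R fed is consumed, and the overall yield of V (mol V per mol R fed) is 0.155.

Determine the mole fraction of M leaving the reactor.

Conversion of R: R consumed = 1ξ₁ = 0.908 × 869 → ξ₁ = 789.1 mol/s.
Yield of V: 1ξ₂ / 869 = 0.155 → ξ₂ = 134.7 mol/s.
Outlet amounts (n = n₀ + Σ ν·ξ):
  R: 869 − 1(789.1) = 79.95
  M: 0 + 1(789.1) − 1(134.7) = 654.4
  V: 0 + 1(134.7) = 134.7
Total out = 869 mol/s; y_M = 654.4 / 869 = 0.753.

0.753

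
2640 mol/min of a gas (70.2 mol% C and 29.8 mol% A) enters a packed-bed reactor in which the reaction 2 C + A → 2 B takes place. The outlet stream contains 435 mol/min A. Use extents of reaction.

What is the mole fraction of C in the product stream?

For A: n = n₀ − 1ξ → 435 = 786.7 − 1ξ, giving ξ = 351.7 mol/min.
Outlet amounts (n = n₀ + ν ξ):
  C: 1853 − 2(351.7) = 1150
  A: 786.7 − 1(351.7) = 435
  B: 0 + 2(351.7) = 703.4
Total out = 2288 mol/min; y_C = 1150 / 2288 = 0.5025.

0.502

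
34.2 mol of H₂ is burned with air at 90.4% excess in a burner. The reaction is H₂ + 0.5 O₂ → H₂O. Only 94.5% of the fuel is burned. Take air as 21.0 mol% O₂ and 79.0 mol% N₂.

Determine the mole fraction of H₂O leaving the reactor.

0.187

Stoichiometric O₂ = 0.5 × 34.2 = 17.1 mol; O₂ fed = 17.1 × 1.904 = 32.56 mol.
N₂ fed = 32.56 × 79/21 = 122.5 mol.
Fuel reacted = 0.945 × 34.2 → ξ = 32.32 mol.
Outlet (n = n₀ + ν ξ):
  H₂: 34.2 − 1(32.32) = 1.881
  O₂: 32.56 − 0.5(32.32) = 16.4
  N₂: 122.5 (inert)
  H₂O: 0 + 1(32.32) = 32.32
Total out = 173.1 mol; y_H₂O = 32.32 / 173.1 = 0.1867.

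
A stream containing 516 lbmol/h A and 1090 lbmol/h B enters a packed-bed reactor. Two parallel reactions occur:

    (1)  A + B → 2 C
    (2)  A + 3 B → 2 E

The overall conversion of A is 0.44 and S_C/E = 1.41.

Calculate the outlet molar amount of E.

Conversion of A: A consumed = 0.44 × 516 = 227 lbmol/h = 1ξ₁ + 1ξ₂.
Selectivity: 2ξ₁ / (2ξ₂) = 1.41 → ξ₁ = 1.41 ξ₂.
Substitute: (1·1.41 + 1) ξ₂ = 227 → ξ₂ = 94.21 lbmol/h, ξ₁ = 132.8 lbmol/h.
Outlet amounts (n = n₀ + Σ ν·ξ):
  A: 516 − 1(132.8) − 1(94.21) = 289
  B: 1090 − 1(132.8) − 3(94.21) = 674.5
  C: 0 + 2(132.8) = 265.7
  E: 0 + 2(94.21) = 188.4

188 lbmol/h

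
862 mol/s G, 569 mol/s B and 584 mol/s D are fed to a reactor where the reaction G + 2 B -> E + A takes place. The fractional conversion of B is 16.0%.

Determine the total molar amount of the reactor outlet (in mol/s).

B reacted = 0.16 × 569 = 91.04 mol/s; ν_B = −2, so ξ = 91.04/2 = 45.52 mol/s.
Outlet amounts (n = n₀ + ν ξ):
  G: 862 − 1(45.52) = 816.5
  B: 569 − 2(45.52) = 478
  E: 0 + 1(45.52) = 45.52
  A: 0 + 1(45.52) = 45.52
  D: 584 (inert)
Total out = 816.5 + 478 + 45.52 + 45.52 + 584 = 1969 mol/s.

1970 mol/s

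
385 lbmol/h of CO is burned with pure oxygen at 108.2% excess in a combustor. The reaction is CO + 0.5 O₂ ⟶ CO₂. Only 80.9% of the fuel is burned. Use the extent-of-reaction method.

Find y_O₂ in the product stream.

Stoichiometric O₂ = 0.5 × 385 = 192.5 lbmol/h; O₂ fed = 192.5 × 2.082 = 400.8 lbmol/h.
Fuel reacted = 0.809 × 385 → ξ = 311.5 lbmol/h.
Outlet (n = n₀ + ν ξ):
  CO: 385 − 1(311.5) = 73.53
  O₂: 400.8 − 0.5(311.5) = 245.1
  CO₂: 0 + 1(311.5) = 311.5
Total out = 630.1 lbmol/h; y_O₂ = 245.1 / 630.1 = 0.3889.

0.389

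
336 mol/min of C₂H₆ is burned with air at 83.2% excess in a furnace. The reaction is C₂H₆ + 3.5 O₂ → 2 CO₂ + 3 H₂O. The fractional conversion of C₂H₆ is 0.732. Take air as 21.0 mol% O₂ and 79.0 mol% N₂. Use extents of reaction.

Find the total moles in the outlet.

10700 mol/min

Stoichiometric O₂ = 3.5 × 336 = 1176 mol/min; O₂ fed = 1176 × 1.832 = 2154 mol/min.
N₂ fed = 2154 × 79/21 = 8105 mol/min.
Fuel reacted = 0.732 × 336 → ξ = 246 mol/min.
Outlet (n = n₀ + ν ξ):
  C₂H₆: 336 − 1(246) = 90.05
  O₂: 2154 − 3.5(246) = 1294
  N₂: 8105 (inert)
  CO₂: 0 + 2(246) = 491.9
  H₂O: 0 + 3(246) = 737.9
Total out = 90.05 + 1294 + 8105 + 491.9 + 737.9 = 10720 mol/min.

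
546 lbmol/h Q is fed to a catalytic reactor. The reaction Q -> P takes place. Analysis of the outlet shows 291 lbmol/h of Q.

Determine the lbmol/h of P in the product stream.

255 lbmol/h

For Q: n = n₀ − 1ξ → 291 = 546 − 1ξ, giving ξ = 255 lbmol/h.
Outlet amounts (n = n₀ + ν ξ):
  Q: 546 − 1(255) = 291
  P: 0 + 1(255) = 255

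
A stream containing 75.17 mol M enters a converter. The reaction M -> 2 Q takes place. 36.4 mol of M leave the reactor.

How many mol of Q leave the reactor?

77.5 mol

For M: n = n₀ − 1ξ → 36.4 = 75.17 − 1ξ, giving ξ = 38.77 mol.
Outlet amounts (n = n₀ + ν ξ):
  M: 75.17 − 1(38.77) = 36.4
  Q: 0 + 2(38.77) = 77.54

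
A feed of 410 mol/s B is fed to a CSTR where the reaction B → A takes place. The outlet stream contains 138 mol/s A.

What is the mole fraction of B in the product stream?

For A: n = n₀ + 1ξ → 138 = 0 + 1ξ, giving ξ = 138 mol/s.
Outlet amounts (n = n₀ + ν ξ):
  B: 410 − 1(138) = 272
  A: 0 + 1(138) = 138
Total out = 410 mol/s; y_B = 272 / 410 = 0.6634.

0.663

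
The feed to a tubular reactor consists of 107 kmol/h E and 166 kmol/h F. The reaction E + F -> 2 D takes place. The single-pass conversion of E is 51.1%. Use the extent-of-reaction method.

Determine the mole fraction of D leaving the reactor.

0.401

E reacted = 0.511 × 107 = 54.68 kmol/h; ν_E = −1, so ξ = 54.68/1 = 54.68 kmol/h.
Outlet amounts (n = n₀ + ν ξ):
  E: 107 − 1(54.68) = 52.32
  F: 166 − 1(54.68) = 111.3
  D: 0 + 2(54.68) = 109.4
Total out = 273 kmol/h; y_D = 109.4 / 273 = 0.4006.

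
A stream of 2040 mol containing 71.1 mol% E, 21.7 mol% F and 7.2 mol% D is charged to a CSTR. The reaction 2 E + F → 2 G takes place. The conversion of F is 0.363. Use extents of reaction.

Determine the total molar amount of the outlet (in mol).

F reacted = 0.363 × 442.7 = 160.7 mol; ν_F = −1, so ξ = 160.7/1 = 160.7 mol.
Outlet amounts (n = n₀ + ν ξ):
  E: 1450 − 2(160.7) = 1129
  F: 442.7 − 1(160.7) = 282
  G: 0 + 2(160.7) = 321.4
  D: 146.9 (inert)
Total out = 1129 + 282 + 321.4 + 146.9 = 1879 mol.

1880 mol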